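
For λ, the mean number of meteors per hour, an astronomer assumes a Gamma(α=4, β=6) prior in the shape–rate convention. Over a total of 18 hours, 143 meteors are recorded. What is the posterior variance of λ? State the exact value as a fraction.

Total count 143 over total exposure 18 hours.
Conjugate update: add total count to the shape and total exposure to the rate, giving Gamma(147, 24).
Posterior variance = α'/β'² = 147/576 = 49/192.

49/192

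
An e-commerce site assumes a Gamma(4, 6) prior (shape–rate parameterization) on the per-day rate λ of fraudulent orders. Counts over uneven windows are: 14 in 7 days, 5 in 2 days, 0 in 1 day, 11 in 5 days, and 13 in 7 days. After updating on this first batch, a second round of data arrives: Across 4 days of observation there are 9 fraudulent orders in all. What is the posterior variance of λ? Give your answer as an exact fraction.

Total count: 14 + 5 + 0 + 11 + 13 = 43.
Total exposure: 7 + 2 + 1 + 5 + 7 = 22 days.
After the first batch: Gamma(4 + 43, 6 + 22) = Gamma(47, 28).
Total count 9 over total exposure 4 days.
After the second batch: Gamma(47 + 9, 28 + 4) = Gamma(56, 32).
Posterior variance = α'/β'² = 56/1024 = 7/128.

7/128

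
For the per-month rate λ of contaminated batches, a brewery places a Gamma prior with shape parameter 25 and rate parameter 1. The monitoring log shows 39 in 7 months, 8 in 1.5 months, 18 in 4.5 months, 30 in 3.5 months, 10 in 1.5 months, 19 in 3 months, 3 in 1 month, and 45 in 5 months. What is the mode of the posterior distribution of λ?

Total count: 39 + 8 + 18 + 30 + 10 + 19 + 3 + 45 = 172.
Total exposure: 7 + 1.5 + 4.5 + 3.5 + 1.5 + 3 + 1 + 5 = 27 months.
The Gamma prior is conjugate for the Poisson rate, so λ | data ~ Gamma(25+172, 1+27) = Gamma(197, 28).
Posterior mode = (α'−1)/β' = 196/28 = 7.

7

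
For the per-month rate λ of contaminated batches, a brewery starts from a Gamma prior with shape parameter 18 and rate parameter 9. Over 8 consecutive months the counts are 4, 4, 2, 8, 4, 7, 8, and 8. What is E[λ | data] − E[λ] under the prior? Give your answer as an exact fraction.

Total count: 4 + 4 + 2 + 8 + 4 + 7 + 8 + 8 = 45.
Total exposure: 8 months.
The Gamma prior is conjugate for the Poisson rate, so λ | data ~ Gamma(18+45, 9+8) = Gamma(63, 17).
Posterior mean = 63/17 = 63/17; prior mean = 18/9 = 2. Difference = 63/17 − 2 = 29/17.

29/17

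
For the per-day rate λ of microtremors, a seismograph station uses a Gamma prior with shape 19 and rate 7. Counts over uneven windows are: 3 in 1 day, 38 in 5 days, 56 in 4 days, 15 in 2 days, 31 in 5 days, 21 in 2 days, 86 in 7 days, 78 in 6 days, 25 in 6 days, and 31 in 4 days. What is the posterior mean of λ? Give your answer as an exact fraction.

403/49

Total count: 3 + 38 + 56 + 15 + 31 + 21 + 86 + 78 + 25 + 31 = 384.
Total exposure: 1 + 5 + 4 + 2 + 5 + 2 + 7 + 6 + 6 + 4 = 42 days.
Conjugate update: add total count to the shape and total exposure to the rate, giving Gamma(403, 49).
Posterior mean = α'/β' = 403/49.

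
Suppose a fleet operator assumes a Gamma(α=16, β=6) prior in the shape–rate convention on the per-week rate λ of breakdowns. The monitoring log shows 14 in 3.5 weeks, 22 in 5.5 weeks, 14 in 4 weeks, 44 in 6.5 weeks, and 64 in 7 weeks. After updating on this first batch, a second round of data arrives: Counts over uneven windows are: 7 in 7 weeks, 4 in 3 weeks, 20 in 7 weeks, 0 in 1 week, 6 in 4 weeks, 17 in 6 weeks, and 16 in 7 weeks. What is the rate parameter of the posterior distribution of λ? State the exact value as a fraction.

Total count: 14 + 22 + 14 + 44 + 64 = 158.
Total exposure: 3.5 + 5.5 + 4 + 6.5 + 7 = 26.5 weeks.
After the first batch: Gamma(16 + 158, 6 + 26.5) = Gamma(174, 65/2).
Total count: 7 + 4 + 20 + 0 + 6 + 17 + 16 = 70.
Total exposure: 7 + 3 + 7 + 1 + 4 + 6 + 7 = 35 weeks.
After the second batch: Gamma(174 + 70, 65/2 + 35) = Gamma(244, 135/2).

135/2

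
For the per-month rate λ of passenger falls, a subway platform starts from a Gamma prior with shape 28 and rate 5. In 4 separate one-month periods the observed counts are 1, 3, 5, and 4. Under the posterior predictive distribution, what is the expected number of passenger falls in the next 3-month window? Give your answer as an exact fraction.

41/3

Total count: 1 + 3 + 5 + 4 = 13.
Total exposure: 4 months.
Conjugate update: add total count to the shape and total exposure to the rate, giving Gamma(41, 9).
Predictive mean over a 3-month window = T·E[λ|data] = 3·41/9 = 41/3.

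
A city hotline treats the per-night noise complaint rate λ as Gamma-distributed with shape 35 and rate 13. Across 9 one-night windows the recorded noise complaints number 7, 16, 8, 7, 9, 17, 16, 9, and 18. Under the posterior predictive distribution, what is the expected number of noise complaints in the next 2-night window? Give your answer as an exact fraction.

Total count: 7 + 16 + 8 + 7 + 9 + 17 + 16 + 9 + 18 = 107.
Total exposure: 9 nights.
Posterior: α' = 35 + 107 = 142, β' = 13 + 9 = 22.
Predictive mean over a 2-night window = T·E[λ|data] = 2·142/22 = 142/11.

142/11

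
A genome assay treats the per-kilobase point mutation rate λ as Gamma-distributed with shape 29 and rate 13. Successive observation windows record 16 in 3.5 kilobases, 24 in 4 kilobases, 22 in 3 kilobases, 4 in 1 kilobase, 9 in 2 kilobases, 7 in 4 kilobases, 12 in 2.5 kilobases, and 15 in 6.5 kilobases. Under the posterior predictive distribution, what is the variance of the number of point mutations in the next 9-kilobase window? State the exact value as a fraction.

240948/6241

Total count: 16 + 24 + 22 + 4 + 9 + 7 + 12 + 15 = 109.
Total exposure: 3.5 + 4 + 3 + 1 + 2 + 4 + 2.5 + 6.5 = 26.5 kilobases.
The Gamma prior is conjugate for the Poisson rate, so λ | data ~ Gamma(29+109, 13+26.5) = Gamma(138, 79/2).
The posterior predictive for a window of length T is Negative Binomial with variance T·α'·(β'+T)/β'² = 9·138·(97/2)/(6241/4) = 240948/6241.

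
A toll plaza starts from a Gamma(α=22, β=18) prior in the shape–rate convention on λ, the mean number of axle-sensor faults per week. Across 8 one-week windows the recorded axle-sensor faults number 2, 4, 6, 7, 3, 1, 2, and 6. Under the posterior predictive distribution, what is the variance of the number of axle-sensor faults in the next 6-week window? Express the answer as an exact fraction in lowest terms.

2544/169

Total count: 2 + 4 + 6 + 7 + 3 + 1 + 2 + 6 = 31.
Total exposure: 8 weeks.
Posterior: α' = 22 + 31 = 53, β' = 18 + 8 = 26.
The posterior predictive for a window of length T is Negative Binomial with variance T·α'·(β'+T)/β'² = 6·53·32/676 = 2544/169.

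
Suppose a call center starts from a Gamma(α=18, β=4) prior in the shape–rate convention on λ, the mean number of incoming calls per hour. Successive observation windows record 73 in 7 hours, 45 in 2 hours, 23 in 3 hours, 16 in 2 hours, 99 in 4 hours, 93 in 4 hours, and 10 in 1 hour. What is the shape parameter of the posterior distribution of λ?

377

Total count: 73 + 45 + 23 + 16 + 99 + 93 + 10 = 359.
Total exposure: 7 + 2 + 3 + 2 + 4 + 4 + 1 = 23 hours.
Conjugate update: add total count to the shape and total exposure to the rate, giving Gamma(377, 27).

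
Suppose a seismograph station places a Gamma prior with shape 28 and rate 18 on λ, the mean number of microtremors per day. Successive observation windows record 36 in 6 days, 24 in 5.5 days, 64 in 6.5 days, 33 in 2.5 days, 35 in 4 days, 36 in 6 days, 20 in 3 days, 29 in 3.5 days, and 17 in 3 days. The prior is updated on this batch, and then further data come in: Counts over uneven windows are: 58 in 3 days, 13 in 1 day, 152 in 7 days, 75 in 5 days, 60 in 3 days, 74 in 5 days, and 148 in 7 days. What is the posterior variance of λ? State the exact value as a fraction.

902/7921

Total count: 36 + 24 + 64 + 33 + 35 + 36 + 20 + 29 + 17 = 294.
Total exposure: 6 + 5.5 + 6.5 + 2.5 + 4 + 6 + 3 + 3.5 + 3 = 40 days.
After the first batch: Gamma(28 + 294, 18 + 40) = Gamma(322, 58).
Total count: 58 + 13 + 152 + 75 + 60 + 74 + 148 = 580.
Total exposure: 3 + 1 + 7 + 5 + 3 + 5 + 7 = 31 days.
After the second batch: Gamma(322 + 580, 58 + 31) = Gamma(902, 89).
Posterior variance = α'/β'² = 902/7921.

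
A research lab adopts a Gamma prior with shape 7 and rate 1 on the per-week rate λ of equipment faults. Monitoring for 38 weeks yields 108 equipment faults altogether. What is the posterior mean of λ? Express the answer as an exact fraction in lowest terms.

115/39

Total count 108 over total exposure 38 weeks.
Gamma(α, β) with Poisson data over total exposure Σt gives posterior Gamma(α+Σx, β+Σt) = Gamma(115, 39).
Posterior mean = α'/β' = 115/39.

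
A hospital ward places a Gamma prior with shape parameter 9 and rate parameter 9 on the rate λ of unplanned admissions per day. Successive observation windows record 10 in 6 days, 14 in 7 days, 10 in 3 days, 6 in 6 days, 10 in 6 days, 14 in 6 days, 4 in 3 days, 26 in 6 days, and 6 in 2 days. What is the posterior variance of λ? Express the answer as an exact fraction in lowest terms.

109/2916

Total count: 10 + 14 + 10 + 6 + 10 + 14 + 4 + 26 + 6 = 100.
Total exposure: 6 + 7 + 3 + 6 + 6 + 6 + 3 + 6 + 2 = 45 days.
By Gamma–Poisson conjugacy, the posterior is Gamma(α + Σx, β + Σt) = Gamma(9 + 100, 9 + 45) = Gamma(109, 54).
Posterior variance = α'/β'² = 109/2916.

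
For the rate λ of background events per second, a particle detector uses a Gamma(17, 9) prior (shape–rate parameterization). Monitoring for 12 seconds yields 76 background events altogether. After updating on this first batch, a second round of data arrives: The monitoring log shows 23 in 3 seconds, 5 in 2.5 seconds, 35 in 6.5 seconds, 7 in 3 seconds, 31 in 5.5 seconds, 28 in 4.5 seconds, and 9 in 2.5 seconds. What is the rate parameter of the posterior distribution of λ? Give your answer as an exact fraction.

Total count 76 over total exposure 12 seconds.
After the first batch: Gamma(17 + 76, 9 + 12) = Gamma(93, 21).
Total count: 23 + 5 + 35 + 7 + 31 + 28 + 9 = 138.
Total exposure: 3 + 2.5 + 6.5 + 3 + 5.5 + 4.5 + 2.5 = 27.5 seconds.
After the second batch: Gamma(93 + 138, 21 + 27.5) = Gamma(231, 97/2).

97/2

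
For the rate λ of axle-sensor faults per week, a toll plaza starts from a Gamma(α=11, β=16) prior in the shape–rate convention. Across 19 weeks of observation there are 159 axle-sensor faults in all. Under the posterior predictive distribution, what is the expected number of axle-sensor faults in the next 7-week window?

Total count 159 over total exposure 19 weeks.
Gamma(α, β) with Poisson data over total exposure Σt gives posterior Gamma(α+Σx, β+Σt) = Gamma(170, 35).
Predictive mean over a 7-week window = T·E[λ|data] = 7·170/35 = 34.

34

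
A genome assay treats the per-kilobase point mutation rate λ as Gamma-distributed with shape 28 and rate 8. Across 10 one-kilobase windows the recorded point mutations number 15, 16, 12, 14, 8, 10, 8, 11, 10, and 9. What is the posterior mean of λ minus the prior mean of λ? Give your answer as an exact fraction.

13/3

Total count: 15 + 16 + 12 + 14 + 8 + 10 + 8 + 11 + 10 + 9 = 113.
Total exposure: 10 kilobases.
Gamma(α, β) with Poisson data over total exposure Σt gives posterior Gamma(α+Σx, β+Σt) = Gamma(141, 18).
Posterior mean = 141/18 = 47/6; prior mean = 28/8 = 7/2. Difference = 47/6 − 7/2 = 13/3.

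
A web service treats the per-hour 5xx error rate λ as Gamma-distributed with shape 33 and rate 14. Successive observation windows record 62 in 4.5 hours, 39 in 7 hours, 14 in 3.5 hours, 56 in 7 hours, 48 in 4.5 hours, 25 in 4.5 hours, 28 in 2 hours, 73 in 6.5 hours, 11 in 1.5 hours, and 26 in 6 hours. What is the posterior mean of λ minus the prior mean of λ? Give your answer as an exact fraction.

Total count: 62 + 39 + 14 + 56 + 48 + 25 + 28 + 73 + 11 + 26 = 382.
Total exposure: 4.5 + 7 + 3.5 + 7 + 4.5 + 4.5 + 2 + 6.5 + 1.5 + 6 = 47 hours.
Gamma(α, β) with Poisson data over total exposure Σt gives posterior Gamma(α+Σx, β+Σt) = Gamma(415, 61).
Posterior mean = 415/61 = 415/61; prior mean = 33/14 = 33/14. Difference = 415/61 − 33/14 = 3797/854.

3797/854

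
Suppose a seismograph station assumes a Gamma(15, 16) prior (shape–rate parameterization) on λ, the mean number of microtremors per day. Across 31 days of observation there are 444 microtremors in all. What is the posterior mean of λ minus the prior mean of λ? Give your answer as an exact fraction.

6639/752

Total count 444 over total exposure 31 days.
The Gamma prior is conjugate for the Poisson rate, so λ | data ~ Gamma(15+444, 16+31) = Gamma(459, 47).
Posterior mean = 459/47 = 459/47; prior mean = 15/16 = 15/16. Difference = 459/47 − 15/16 = 6639/752.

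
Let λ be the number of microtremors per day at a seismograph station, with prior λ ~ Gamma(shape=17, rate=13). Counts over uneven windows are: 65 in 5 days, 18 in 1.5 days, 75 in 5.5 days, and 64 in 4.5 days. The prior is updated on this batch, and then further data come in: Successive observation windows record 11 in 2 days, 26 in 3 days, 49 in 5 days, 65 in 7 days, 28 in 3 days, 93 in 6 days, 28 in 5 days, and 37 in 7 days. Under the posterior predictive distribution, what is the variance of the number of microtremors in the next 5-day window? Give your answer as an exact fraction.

3712/81

Total count: 65 + 18 + 75 + 64 = 222.
Total exposure: 5 + 1.5 + 5.5 + 4.5 = 16.5 days.
After the first batch: Gamma(17 + 222, 13 + 16.5) = Gamma(239, 59/2).
Total count: 11 + 26 + 49 + 65 + 28 + 93 + 28 + 37 = 337.
Total exposure: 2 + 3 + 5 + 7 + 3 + 6 + 5 + 7 = 38 days.
After the second batch: Gamma(239 + 337, 59/2 + 38) = Gamma(576, 135/2).
The posterior predictive for a window of length T is Negative Binomial with variance T·α'·(β'+T)/β'² = 5·576·(145/2)/(18225/4) = 3712/81.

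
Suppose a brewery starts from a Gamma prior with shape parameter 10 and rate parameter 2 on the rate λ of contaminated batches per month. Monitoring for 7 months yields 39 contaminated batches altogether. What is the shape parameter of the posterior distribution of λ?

49

Total count 39 over total exposure 7 months.
By Gamma–Poisson conjugacy, the posterior is Gamma(α + Σx, β + Σt) = Gamma(10 + 39, 2 + 7) = Gamma(49, 9).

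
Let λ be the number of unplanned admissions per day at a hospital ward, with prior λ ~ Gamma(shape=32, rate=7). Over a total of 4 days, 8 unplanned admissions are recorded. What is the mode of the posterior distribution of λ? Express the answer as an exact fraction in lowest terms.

Total count 8 over total exposure 4 days.
Posterior: α' = 32 + 8 = 40, β' = 7 + 4 = 11.
Posterior mode = (α'−1)/β' = 39/11.

39/11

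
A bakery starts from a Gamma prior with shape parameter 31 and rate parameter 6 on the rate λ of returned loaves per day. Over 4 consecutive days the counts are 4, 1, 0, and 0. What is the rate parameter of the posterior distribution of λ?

10

Total count: 4 + 1 + 0 + 0 = 5.
Total exposure: 4 days.
By Gamma–Poisson conjugacy, the posterior is Gamma(α + Σx, β + Σt) = Gamma(31 + 5, 6 + 4) = Gamma(36, 10).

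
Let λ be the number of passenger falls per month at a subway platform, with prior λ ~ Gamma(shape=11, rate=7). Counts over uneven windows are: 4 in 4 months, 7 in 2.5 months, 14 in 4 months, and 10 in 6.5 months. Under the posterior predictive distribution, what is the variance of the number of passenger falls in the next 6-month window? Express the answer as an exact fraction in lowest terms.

115/8

Total count: 4 + 7 + 14 + 10 = 35.
Total exposure: 4 + 2.5 + 4 + 6.5 = 17 months.
By Gamma–Poisson conjugacy, the posterior is Gamma(α + Σx, β + Σt) = Gamma(11 + 35, 7 + 17) = Gamma(46, 24).
The posterior predictive for a window of length T is Negative Binomial with variance T·α'·(β'+T)/β'² = 6·46·30/576 = 115/8.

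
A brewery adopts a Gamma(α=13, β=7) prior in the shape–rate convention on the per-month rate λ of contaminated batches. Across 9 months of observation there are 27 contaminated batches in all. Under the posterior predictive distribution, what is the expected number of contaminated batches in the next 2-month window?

5

Total count 27 over total exposure 9 months.
By Gamma–Poisson conjugacy, the posterior is Gamma(α + Σx, β + Σt) = Gamma(13 + 27, 7 + 9) = Gamma(40, 16).
Predictive mean over a 2-month window = T·E[λ|data] = 2·40/16 = 5.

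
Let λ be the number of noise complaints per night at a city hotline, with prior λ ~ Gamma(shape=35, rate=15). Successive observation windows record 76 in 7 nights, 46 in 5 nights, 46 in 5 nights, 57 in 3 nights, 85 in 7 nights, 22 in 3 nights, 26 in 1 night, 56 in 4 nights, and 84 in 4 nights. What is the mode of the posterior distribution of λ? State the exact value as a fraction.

266/27

Total count: 76 + 46 + 46 + 57 + 85 + 22 + 26 + 56 + 84 = 498.
Total exposure: 7 + 5 + 5 + 3 + 7 + 3 + 1 + 4 + 4 = 39 nights.
Gamma(α, β) with Poisson data over total exposure Σt gives posterior Gamma(α+Σx, β+Σt) = Gamma(533, 54).
Posterior mode = (α'−1)/β' = 532/54 = 266/27.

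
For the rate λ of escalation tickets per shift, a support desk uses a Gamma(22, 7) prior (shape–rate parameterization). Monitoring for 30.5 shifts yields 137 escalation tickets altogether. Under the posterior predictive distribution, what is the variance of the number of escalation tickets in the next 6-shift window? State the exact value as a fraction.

Total count 137 over total exposure 30.5 shifts.
Posterior: α' = 22 + 137 = 159, β' = 7 + 30.5 = 75/2.
The posterior predictive for a window of length T is Negative Binomial with variance T·α'·(β'+T)/β'² = 6·159·(87/2)/(5625/4) = 18444/625.

18444/625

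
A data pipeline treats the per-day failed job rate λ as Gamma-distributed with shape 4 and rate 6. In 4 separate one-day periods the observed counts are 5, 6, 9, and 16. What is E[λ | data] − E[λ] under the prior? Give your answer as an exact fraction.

10/3

Total count: 5 + 6 + 9 + 16 = 36.
Total exposure: 4 days.
Conjugate update: add total count to the shape and total exposure to the rate, giving Gamma(40, 10).
Posterior mean = 40/10 = 4; prior mean = 4/6 = 2/3. Difference = 4 − 2/3 = 10/3.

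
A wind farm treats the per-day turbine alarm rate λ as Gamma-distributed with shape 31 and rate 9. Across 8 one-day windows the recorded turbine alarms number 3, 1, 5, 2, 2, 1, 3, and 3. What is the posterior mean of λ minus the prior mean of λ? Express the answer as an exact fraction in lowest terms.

Total count: 3 + 1 + 5 + 2 + 2 + 1 + 3 + 3 = 20.
Total exposure: 8 days.
By Gamma–Poisson conjugacy, the posterior is Gamma(α + Σx, β + Σt) = Gamma(31 + 20, 9 + 8) = Gamma(51, 17).
Posterior mean = 51/17 = 3; prior mean = 31/9 = 31/9. Difference = 3 − 31/9 = -4/9.

-4/9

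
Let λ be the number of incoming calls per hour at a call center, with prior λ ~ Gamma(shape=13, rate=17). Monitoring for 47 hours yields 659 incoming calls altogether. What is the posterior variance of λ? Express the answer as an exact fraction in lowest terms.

Total count 659 over total exposure 47 hours.
By Gamma–Poisson conjugacy, the posterior is Gamma(α + Σx, β + Σt) = Gamma(13 + 659, 17 + 47) = Gamma(672, 64).
Posterior variance = α'/β'² = 672/4096 = 21/128.

21/128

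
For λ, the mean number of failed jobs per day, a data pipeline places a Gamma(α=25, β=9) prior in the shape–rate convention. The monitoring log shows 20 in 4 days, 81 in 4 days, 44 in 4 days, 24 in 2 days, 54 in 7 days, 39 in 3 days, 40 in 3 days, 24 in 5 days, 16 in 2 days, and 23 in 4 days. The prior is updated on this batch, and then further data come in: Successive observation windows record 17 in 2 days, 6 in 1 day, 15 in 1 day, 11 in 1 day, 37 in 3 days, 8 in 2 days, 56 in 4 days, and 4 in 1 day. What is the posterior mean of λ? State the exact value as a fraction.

Total count: 20 + 81 + 44 + 24 + 54 + 39 + 40 + 24 + 16 + 23 = 365.
Total exposure: 4 + 4 + 4 + 2 + 7 + 3 + 3 + 5 + 2 + 4 = 38 days.
After the first batch: Gamma(25 + 365, 9 + 38) = Gamma(390, 47).
Total count: 17 + 6 + 15 + 11 + 37 + 8 + 56 + 4 = 154.
Total exposure: 2 + 1 + 1 + 1 + 3 + 2 + 4 + 1 = 15 days.
After the second batch: Gamma(390 + 154, 47 + 15) = Gamma(544, 62).
Posterior mean = α'/β' = 544/62 = 272/31.

272/31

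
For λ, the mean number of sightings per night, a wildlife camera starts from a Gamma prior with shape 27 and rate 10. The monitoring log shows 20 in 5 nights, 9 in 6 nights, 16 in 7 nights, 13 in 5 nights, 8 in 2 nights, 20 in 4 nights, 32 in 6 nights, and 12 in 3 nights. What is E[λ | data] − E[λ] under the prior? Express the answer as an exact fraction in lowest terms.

137/240

Total count: 20 + 9 + 16 + 13 + 8 + 20 + 32 + 12 = 130.
Total exposure: 5 + 6 + 7 + 5 + 2 + 4 + 6 + 3 = 38 nights.
By Gamma–Poisson conjugacy, the posterior is Gamma(α + Σx, β + Σt) = Gamma(27 + 130, 10 + 38) = Gamma(157, 48).
Posterior mean = 157/48 = 157/48; prior mean = 27/10 = 27/10. Difference = 157/48 − 27/10 = 137/240.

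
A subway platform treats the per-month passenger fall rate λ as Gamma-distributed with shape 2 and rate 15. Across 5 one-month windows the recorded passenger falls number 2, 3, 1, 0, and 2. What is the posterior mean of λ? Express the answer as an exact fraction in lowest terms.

1/2

Total count: 2 + 3 + 1 + 0 + 2 = 8.
Total exposure: 5 months.
Conjugate update: add total count to the shape and total exposure to the rate, giving Gamma(10, 20).
Posterior mean = α'/β' = 10/20 = 1/2.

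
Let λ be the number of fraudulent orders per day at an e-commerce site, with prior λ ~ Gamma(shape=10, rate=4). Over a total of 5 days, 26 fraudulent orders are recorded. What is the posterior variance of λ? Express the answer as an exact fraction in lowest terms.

4/9

Total count 26 over total exposure 5 days.
Posterior: α' = 10 + 26 = 36, β' = 4 + 5 = 9.
Posterior variance = α'/β'² = 36/81 = 4/9.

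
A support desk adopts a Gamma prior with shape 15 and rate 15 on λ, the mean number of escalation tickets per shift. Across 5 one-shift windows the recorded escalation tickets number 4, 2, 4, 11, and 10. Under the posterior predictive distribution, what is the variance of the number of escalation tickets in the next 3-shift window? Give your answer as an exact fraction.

1587/200

Total count: 4 + 2 + 4 + 11 + 10 = 31.
Total exposure: 5 shifts.
By Gamma–Poisson conjugacy, the posterior is Gamma(α + Σx, β + Σt) = Gamma(15 + 31, 15 + 5) = Gamma(46, 20).
The posterior predictive for a window of length T is Negative Binomial with variance T·α'·(β'+T)/β'² = 3·46·23/400 = 1587/200.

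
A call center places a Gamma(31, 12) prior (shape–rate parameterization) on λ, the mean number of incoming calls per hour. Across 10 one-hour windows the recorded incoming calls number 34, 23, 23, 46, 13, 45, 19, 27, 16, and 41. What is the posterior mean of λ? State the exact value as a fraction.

159/11

Total count: 34 + 23 + 23 + 46 + 13 + 45 + 19 + 27 + 16 + 41 = 287.
Total exposure: 10 hours.
Gamma(α, β) with Poisson data over total exposure Σt gives posterior Gamma(α+Σx, β+Σt) = Gamma(318, 22).
Posterior mean = α'/β' = 318/22 = 159/11.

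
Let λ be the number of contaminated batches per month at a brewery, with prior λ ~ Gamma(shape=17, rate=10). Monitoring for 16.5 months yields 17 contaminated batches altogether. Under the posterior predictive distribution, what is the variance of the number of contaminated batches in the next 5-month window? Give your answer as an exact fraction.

21420/2809

Total count 17 over total exposure 16.5 months.
Posterior: α' = 17 + 17 = 34, β' = 10 + 16.5 = 53/2.
The posterior predictive for a window of length T is Negative Binomial with variance T·α'·(β'+T)/β'² = 5·34·(63/2)/(2809/4) = 21420/2809.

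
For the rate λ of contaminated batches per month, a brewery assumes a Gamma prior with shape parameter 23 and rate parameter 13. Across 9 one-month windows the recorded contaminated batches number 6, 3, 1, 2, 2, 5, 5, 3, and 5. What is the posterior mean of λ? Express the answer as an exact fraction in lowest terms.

Total count: 6 + 3 + 1 + 2 + 2 + 5 + 5 + 3 + 5 = 32.
Total exposure: 9 months.
Posterior: α' = 23 + 32 = 55, β' = 13 + 9 = 22.
Posterior mean = α'/β' = 55/22 = 5/2.

5/2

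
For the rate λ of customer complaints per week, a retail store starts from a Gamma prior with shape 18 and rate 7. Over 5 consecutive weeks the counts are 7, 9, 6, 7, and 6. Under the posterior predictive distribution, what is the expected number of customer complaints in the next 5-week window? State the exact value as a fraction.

265/12

Total count: 7 + 9 + 6 + 7 + 6 = 35.
Total exposure: 5 weeks.
By Gamma–Poisson conjugacy, the posterior is Gamma(α + Σx, β + Σt) = Gamma(18 + 35, 7 + 5) = Gamma(53, 12).
Predictive mean over a 5-week window = T·E[λ|data] = 5·53/12 = 265/12.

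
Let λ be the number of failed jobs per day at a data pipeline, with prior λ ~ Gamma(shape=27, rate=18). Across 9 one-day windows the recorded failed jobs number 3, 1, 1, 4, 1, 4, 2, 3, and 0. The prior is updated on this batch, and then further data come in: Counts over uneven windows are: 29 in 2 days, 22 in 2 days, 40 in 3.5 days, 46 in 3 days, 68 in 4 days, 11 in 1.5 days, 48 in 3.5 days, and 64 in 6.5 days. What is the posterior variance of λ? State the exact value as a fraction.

374/2809

Total count: 3 + 1 + 1 + 4 + 1 + 4 + 2 + 3 + 0 = 19.
Total exposure: 9 days.
After the first batch: Gamma(27 + 19, 18 + 9) = Gamma(46, 27).
Total count: 29 + 22 + 40 + 46 + 68 + 11 + 48 + 64 = 328.
Total exposure: 2 + 2 + 3.5 + 3 + 4 + 1.5 + 3.5 + 6.5 = 26 days.
After the second batch: Gamma(46 + 328, 27 + 26) = Gamma(374, 53).
Posterior variance = α'/β'² = 374/2809.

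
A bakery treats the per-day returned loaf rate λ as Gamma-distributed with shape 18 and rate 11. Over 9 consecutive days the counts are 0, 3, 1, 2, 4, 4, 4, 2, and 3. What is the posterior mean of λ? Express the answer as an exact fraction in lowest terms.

Total count: 0 + 3 + 1 + 2 + 4 + 4 + 4 + 2 + 3 = 23.
Total exposure: 9 days.
Conjugate update: add total count to the shape and total exposure to the rate, giving Gamma(41, 20).
Posterior mean = α'/β' = 41/20.

41/20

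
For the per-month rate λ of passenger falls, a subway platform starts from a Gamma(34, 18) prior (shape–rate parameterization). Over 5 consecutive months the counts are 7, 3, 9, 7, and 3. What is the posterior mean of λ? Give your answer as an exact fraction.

63/23

Total count: 7 + 3 + 9 + 7 + 3 = 29.
Total exposure: 5 months.
Conjugate update: add total count to the shape and total exposure to the rate, giving Gamma(63, 23).
Posterior mean = α'/β' = 63/23.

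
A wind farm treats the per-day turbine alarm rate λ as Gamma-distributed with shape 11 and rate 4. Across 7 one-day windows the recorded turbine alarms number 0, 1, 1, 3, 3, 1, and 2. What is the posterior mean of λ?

2

Total count: 0 + 1 + 1 + 3 + 3 + 1 + 2 = 11.
Total exposure: 7 days.
Gamma(α, β) with Poisson data over total exposure Σt gives posterior Gamma(α+Σx, β+Σt) = Gamma(22, 11).
Posterior mean = α'/β' = 22/11 = 2.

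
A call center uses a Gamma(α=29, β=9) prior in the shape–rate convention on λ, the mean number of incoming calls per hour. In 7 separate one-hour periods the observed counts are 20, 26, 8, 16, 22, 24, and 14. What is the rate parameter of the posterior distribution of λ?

16

Total count: 20 + 26 + 8 + 16 + 22 + 24 + 14 = 130.
Total exposure: 7 hours.
Gamma(α, β) with Poisson data over total exposure Σt gives posterior Gamma(α+Σx, β+Σt) = Gamma(159, 16).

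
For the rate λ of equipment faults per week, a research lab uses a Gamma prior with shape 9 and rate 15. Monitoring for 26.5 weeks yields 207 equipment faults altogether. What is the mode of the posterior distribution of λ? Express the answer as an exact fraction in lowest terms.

430/83

Total count 207 over total exposure 26.5 weeks.
By Gamma–Poisson conjugacy, the posterior is Gamma(α + Σx, β + Σt) = Gamma(9 + 207, 15 + 26.5) = Gamma(216, 83/2).
Posterior mode = (α'−1)/β' = 215/(83/2) = 430/83.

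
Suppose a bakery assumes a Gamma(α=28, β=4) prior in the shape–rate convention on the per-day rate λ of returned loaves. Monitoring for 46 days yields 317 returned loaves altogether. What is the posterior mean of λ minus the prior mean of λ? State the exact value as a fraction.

Total count 317 over total exposure 46 days.
Conjugate update: add total count to the shape and total exposure to the rate, giving Gamma(345, 50).
Posterior mean = 345/50 = 69/10; prior mean = 28/4 = 7. Difference = 69/10 − 7 = -1/10.

-1/10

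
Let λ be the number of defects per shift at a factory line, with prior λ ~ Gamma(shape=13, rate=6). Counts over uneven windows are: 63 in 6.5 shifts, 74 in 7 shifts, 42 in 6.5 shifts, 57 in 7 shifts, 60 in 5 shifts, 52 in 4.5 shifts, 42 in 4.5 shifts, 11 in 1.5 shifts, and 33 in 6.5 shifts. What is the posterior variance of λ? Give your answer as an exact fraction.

Total count: 63 + 74 + 42 + 57 + 60 + 52 + 42 + 11 + 33 = 434.
Total exposure: 6.5 + 7 + 6.5 + 7 + 5 + 4.5 + 4.5 + 1.5 + 6.5 = 49 shifts.
Conjugate update: add total count to the shape and total exposure to the rate, giving Gamma(447, 55).
Posterior variance = α'/β'² = 447/3025.

447/3025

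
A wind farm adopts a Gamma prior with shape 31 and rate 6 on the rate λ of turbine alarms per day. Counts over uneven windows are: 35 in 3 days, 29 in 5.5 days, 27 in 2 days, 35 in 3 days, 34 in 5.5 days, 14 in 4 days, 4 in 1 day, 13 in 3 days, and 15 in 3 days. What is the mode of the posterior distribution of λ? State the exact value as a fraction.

Total count: 35 + 29 + 27 + 35 + 34 + 14 + 4 + 13 + 15 = 206.
Total exposure: 3 + 5.5 + 2 + 3 + 5.5 + 4 + 1 + 3 + 3 = 30 days.
Posterior: α' = 31 + 206 = 237, β' = 6 + 30 = 36.
Posterior mode = (α'−1)/β' = 236/36 = 59/9.

59/9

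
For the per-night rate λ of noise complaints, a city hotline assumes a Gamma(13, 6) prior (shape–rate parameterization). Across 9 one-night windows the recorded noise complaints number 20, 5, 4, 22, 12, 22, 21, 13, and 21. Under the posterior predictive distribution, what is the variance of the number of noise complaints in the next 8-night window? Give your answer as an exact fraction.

3128/25

Total count: 20 + 5 + 4 + 22 + 12 + 22 + 21 + 13 + 21 = 140.
Total exposure: 9 nights.
Gamma(α, β) with Poisson data over total exposure Σt gives posterior Gamma(α+Σx, β+Σt) = Gamma(153, 15).
The posterior predictive for a window of length T is Negative Binomial with variance T·α'·(β'+T)/β'² = 8·153·23/225 = 3128/25.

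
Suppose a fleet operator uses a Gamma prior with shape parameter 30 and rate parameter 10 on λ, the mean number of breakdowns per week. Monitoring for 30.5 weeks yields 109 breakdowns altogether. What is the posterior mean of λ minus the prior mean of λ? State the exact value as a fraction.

35/81

Total count 109 over total exposure 30.5 weeks.
The Gamma prior is conjugate for the Poisson rate, so λ | data ~ Gamma(30+109, 10+30.5) = Gamma(139, 81/2).
Posterior mean = 139/(81/2) = 278/81; prior mean = 30/10 = 3. Difference = 278/81 − 3 = 35/81.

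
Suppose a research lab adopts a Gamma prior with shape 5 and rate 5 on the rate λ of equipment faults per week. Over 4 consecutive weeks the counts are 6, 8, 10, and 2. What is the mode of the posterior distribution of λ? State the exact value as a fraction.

Total count: 6 + 8 + 10 + 2 = 26.
Total exposure: 4 weeks.
Gamma(α, β) with Poisson data over total exposure Σt gives posterior Gamma(α+Σx, β+Σt) = Gamma(31, 9).
Posterior mode = (α'−1)/β' = 30/9 = 10/3.

10/3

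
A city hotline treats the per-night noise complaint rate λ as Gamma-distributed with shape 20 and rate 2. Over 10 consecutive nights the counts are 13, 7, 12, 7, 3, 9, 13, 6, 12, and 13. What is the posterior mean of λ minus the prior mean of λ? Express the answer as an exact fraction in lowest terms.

-5/12

Total count: 13 + 7 + 12 + 7 + 3 + 9 + 13 + 6 + 12 + 13 = 95.
Total exposure: 10 nights.
By Gamma–Poisson conjugacy, the posterior is Gamma(α + Σx, β + Σt) = Gamma(20 + 95, 2 + 10) = Gamma(115, 12).
Posterior mean = 115/12 = 115/12; prior mean = 20/2 = 10. Difference = 115/12 − 10 = -5/12.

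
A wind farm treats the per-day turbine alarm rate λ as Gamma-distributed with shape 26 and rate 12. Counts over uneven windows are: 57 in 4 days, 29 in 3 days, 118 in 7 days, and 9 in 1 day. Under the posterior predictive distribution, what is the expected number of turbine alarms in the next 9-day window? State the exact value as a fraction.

239/3

Total count: 57 + 29 + 118 + 9 = 213.
Total exposure: 4 + 3 + 7 + 1 = 15 days.
The Gamma prior is conjugate for the Poisson rate, so λ | data ~ Gamma(26+213, 12+15) = Gamma(239, 27).
Predictive mean over a 9-day window = T·E[λ|data] = 9·239/27 = 239/3.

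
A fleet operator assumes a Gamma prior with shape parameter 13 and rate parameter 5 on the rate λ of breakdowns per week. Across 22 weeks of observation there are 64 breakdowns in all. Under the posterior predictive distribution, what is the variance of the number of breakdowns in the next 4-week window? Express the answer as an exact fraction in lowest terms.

Total count 64 over total exposure 22 weeks.
Gamma(α, β) with Poisson data over total exposure Σt gives posterior Gamma(α+Σx, β+Σt) = Gamma(77, 27).
The posterior predictive for a window of length T is Negative Binomial with variance T·α'·(β'+T)/β'² = 4·77·31/729 = 9548/729.

9548/729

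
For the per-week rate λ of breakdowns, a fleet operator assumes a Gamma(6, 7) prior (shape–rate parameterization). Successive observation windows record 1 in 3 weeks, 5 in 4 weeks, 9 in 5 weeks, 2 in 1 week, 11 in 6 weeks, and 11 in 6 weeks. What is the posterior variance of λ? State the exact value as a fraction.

Total count: 1 + 5 + 9 + 2 + 11 + 11 = 39.
Total exposure: 3 + 4 + 5 + 1 + 6 + 6 = 25 weeks.
Gamma(α, β) with Poisson data over total exposure Σt gives posterior Gamma(α+Σx, β+Σt) = Gamma(45, 32).
Posterior variance = α'/β'² = 45/1024.

45/1024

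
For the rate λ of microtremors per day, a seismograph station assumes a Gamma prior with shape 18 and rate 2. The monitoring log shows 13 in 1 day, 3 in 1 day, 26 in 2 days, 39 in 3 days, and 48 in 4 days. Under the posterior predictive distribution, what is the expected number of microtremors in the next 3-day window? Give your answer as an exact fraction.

Total count: 13 + 3 + 26 + 39 + 48 = 129.
Total exposure: 1 + 1 + 2 + 3 + 4 = 11 days.
By Gamma–Poisson conjugacy, the posterior is Gamma(α + Σx, β + Σt) = Gamma(18 + 129, 2 + 11) = Gamma(147, 13).
Predictive mean over a 3-day window = T·E[λ|data] = 3·147/13 = 441/13.

441/13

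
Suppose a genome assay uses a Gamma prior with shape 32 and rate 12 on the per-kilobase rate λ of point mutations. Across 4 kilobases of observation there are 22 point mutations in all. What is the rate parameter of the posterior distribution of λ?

Total count 22 over total exposure 4 kilobases.
Gamma(α, β) with Poisson data over total exposure Σt gives posterior Gamma(α+Σx, β+Σt) = Gamma(54, 16).

16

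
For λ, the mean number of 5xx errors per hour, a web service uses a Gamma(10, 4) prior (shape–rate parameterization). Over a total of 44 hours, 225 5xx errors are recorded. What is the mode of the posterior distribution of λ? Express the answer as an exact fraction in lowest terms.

Total count 225 over total exposure 44 hours.
Gamma(α, β) with Poisson data over total exposure Σt gives posterior Gamma(α+Σx, β+Σt) = Gamma(235, 48).
Posterior mode = (α'−1)/β' = 234/48 = 39/8.

39/8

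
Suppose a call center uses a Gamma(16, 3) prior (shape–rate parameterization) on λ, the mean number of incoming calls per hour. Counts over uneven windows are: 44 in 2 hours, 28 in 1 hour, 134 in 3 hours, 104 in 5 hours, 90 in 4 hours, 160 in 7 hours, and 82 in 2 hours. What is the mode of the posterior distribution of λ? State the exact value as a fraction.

Total count: 44 + 28 + 134 + 104 + 90 + 160 + 82 = 642.
Total exposure: 2 + 1 + 3 + 5 + 4 + 7 + 2 = 24 hours.
The Gamma prior is conjugate for the Poisson rate, so λ | data ~ Gamma(16+642, 3+24) = Gamma(658, 27).
Posterior mode = (α'−1)/β' = 657/27 = 73/3.

73/3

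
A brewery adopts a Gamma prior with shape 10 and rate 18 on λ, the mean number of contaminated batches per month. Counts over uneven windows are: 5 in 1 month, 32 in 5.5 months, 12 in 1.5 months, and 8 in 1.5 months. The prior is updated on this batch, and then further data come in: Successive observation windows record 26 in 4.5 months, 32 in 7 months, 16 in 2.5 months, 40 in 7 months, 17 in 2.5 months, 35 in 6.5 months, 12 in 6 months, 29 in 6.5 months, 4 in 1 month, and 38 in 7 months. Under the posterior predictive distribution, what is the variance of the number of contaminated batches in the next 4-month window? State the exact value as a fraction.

Total count: 5 + 32 + 12 + 8 = 57.
Total exposure: 1 + 5.5 + 1.5 + 1.5 = 9.5 months.
After the first batch: Gamma(10 + 57, 18 + 9.5) = Gamma(67, 55/2).
Total count: 26 + 32 + 16 + 40 + 17 + 35 + 12 + 29 + 4 + 38 = 249.
Total exposure: 4.5 + 7 + 2.5 + 7 + 2.5 + 6.5 + 6 + 6.5 + 1 + 7 = 50.5 months.
After the second batch: Gamma(67 + 249, 55/2 + 50.5) = Gamma(316, 78).
The posterior predictive for a window of length T is Negative Binomial with variance T·α'·(β'+T)/β'² = 4·316·82/6084 = 25912/1521.

25912/1521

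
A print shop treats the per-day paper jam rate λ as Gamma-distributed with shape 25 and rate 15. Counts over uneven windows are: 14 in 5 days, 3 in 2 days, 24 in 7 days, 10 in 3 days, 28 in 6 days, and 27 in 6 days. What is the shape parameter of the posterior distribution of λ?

131

Total count: 14 + 3 + 24 + 10 + 28 + 27 = 106.
Total exposure: 5 + 2 + 7 + 3 + 6 + 6 = 29 days.
Posterior: α' = 25 + 106 = 131, β' = 15 + 29 = 44.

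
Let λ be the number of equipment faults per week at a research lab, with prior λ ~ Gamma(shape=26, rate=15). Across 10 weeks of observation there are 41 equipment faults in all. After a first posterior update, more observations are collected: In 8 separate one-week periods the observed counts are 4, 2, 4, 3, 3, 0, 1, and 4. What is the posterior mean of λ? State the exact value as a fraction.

Total count 41 over total exposure 10 weeks.
After the first batch: Gamma(26 + 41, 15 + 10) = Gamma(67, 25).
Total count: 4 + 2 + 4 + 3 + 3 + 0 + 1 + 4 = 21.
Total exposure: 8 weeks.
After the second batch: Gamma(67 + 21, 25 + 8) = Gamma(88, 33).
Posterior mean = α'/β' = 88/33 = 8/3.

8/3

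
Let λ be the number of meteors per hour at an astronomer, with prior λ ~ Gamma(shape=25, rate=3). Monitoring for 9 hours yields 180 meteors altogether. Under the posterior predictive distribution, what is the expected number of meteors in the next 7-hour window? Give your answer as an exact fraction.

Total count 180 over total exposure 9 hours.
By Gamma–Poisson conjugacy, the posterior is Gamma(α + Σx, β + Σt) = Gamma(25 + 180, 3 + 9) = Gamma(205, 12).
Predictive mean over a 7-hour window = T·E[λ|data] = 7·205/12 = 1435/12.

1435/12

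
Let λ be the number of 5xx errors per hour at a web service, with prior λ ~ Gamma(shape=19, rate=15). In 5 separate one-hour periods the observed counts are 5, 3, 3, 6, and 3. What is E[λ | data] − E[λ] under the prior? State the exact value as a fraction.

Total count: 5 + 3 + 3 + 6 + 3 = 20.
Total exposure: 5 hours.
By Gamma–Poisson conjugacy, the posterior is Gamma(α + Σx, β + Σt) = Gamma(19 + 20, 15 + 5) = Gamma(39, 20).
Posterior mean = 39/20 = 39/20; prior mean = 19/15 = 19/15. Difference = 39/20 − 19/15 = 41/60.

41/60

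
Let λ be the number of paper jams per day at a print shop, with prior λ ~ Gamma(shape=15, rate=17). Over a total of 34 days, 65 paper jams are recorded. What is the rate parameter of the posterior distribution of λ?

51

Total count 65 over total exposure 34 days.
The Gamma prior is conjugate for the Poisson rate, so λ | data ~ Gamma(15+65, 17+34) = Gamma(80, 51).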